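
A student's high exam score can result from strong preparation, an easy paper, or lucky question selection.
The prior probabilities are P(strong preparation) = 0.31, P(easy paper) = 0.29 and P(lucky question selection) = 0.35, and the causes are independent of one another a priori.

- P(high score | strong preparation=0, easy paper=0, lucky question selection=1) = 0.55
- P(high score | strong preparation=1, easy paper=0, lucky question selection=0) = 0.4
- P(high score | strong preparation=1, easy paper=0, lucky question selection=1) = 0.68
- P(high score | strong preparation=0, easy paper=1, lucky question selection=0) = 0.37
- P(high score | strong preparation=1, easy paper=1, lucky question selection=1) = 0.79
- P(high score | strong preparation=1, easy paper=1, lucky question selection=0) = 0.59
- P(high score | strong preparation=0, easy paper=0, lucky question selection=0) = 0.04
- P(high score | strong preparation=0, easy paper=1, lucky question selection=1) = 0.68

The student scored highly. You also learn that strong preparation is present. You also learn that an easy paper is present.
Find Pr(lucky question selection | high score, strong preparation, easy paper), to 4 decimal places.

Pr(lucky question selection | high score, strong preparation, easy paper) ≈ 0.4189

Weight on lucky question selection=true, given the evidence: 0.79·0.35 = 0.276500
Normalizer over all consistent configurations: 0.59·0.65 + 0.79·0.35 = 0.660000
P(lucky question selection | high score, strong preparation, easy paper) = 0.276500/0.660000 ≈ 0.4189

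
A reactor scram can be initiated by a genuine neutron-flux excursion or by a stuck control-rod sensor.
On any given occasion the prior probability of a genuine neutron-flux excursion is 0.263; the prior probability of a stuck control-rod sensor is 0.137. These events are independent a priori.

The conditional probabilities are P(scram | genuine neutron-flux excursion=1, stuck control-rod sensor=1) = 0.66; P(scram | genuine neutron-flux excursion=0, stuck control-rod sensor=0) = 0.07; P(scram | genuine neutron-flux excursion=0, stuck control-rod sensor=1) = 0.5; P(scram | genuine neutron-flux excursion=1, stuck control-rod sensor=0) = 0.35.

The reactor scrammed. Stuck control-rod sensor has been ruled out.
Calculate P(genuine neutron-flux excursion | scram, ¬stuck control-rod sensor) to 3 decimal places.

P(genuine neutron-flux excursion | scram, ¬stuck control-rod sensor) ≈ 0.641

Enumerate both values of genuine neutron-flux excursion and weight by the priors:
  P(scram | ¬stuck control-rod sensor) = 0.07·0.737 + 0.35·0.263
        = 0.051590 + 0.092050 = 0.143640
Keeping only the genuine neutron-flux excursion-present terms gives 0.092050, so
  P(genuine neutron-flux excursion | scram, ¬stuck control-rod sensor) = 0.092050 / 0.143640 ≈ 0.641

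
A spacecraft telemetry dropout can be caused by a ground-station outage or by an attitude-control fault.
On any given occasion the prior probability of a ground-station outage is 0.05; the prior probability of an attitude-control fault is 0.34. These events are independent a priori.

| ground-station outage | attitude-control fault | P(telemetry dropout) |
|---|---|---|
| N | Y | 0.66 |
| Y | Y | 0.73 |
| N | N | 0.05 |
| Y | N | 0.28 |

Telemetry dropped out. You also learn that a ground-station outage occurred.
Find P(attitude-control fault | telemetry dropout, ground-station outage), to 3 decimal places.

P(attitude-control fault | telemetry dropout, ground-station outage) ≈ 0.573

By total probability over both values of attitude-control fault:
  P(telemetry dropout | ground-station outage) = 0.28·0.66 + 0.73·0.34
        = 0.184800 + 0.248200 = 0.433000
Configurations with attitude-control fault contribute 0.248200, so
  P(attitude-control fault | telemetry dropout, ground-station outage) = 0.248200 / 0.433000 ≈ 0.573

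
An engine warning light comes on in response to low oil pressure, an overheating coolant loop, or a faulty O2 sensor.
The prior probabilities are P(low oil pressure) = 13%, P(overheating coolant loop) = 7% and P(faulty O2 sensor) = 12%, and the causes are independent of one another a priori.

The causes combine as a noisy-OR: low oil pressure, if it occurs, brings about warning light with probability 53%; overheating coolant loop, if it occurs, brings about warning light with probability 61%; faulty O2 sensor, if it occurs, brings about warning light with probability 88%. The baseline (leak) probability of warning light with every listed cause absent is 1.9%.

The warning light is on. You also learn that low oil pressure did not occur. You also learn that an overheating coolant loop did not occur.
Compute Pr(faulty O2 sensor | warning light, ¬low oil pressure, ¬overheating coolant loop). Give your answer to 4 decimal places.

Pr(faulty O2 sensor | warning light, ¬low oil pressure, ¬overheating coolant loop) ≈ 0.8636

Under noisy-OR, P(warning light | causes) = 1 − (1−0.019)·∏(1−qᵢ) over the active causes.
Numerator (weight on configurations with faulty O2 sensor): 0.88228·0.12 = 0.105874
Denominator P(warning light | ¬low oil pressure, ¬overheating coolant loop): 0.019·0.88 + 0.88228·0.12 = 0.122594
P(faulty O2 sensor | warning light, ¬low oil pressure, ¬overheating coolant loop) = 0.105874/0.122594 ≈ 0.8636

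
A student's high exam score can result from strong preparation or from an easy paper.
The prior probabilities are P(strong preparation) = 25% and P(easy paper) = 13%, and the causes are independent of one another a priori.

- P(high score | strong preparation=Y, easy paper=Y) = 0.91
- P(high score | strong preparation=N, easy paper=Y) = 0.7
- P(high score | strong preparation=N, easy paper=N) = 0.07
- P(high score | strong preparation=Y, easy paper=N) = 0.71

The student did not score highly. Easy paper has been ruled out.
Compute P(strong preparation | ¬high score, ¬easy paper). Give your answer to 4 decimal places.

P(strong preparation | ¬high score, ¬easy paper) ≈ 0.0942

Sum P(¬high score|·) weighted by the priors over both values of strong preparation:
  P(¬high score | ¬easy paper) = 0.93×0.75 + 0.29×0.25
        = 0.697500 + 0.072500 = 0.770000
The terms with strong preparation present sum to 0.072500, so
  P(strong preparation | ¬high score, ¬easy paper) = 0.072500 / 0.770000 ≈ 0.0942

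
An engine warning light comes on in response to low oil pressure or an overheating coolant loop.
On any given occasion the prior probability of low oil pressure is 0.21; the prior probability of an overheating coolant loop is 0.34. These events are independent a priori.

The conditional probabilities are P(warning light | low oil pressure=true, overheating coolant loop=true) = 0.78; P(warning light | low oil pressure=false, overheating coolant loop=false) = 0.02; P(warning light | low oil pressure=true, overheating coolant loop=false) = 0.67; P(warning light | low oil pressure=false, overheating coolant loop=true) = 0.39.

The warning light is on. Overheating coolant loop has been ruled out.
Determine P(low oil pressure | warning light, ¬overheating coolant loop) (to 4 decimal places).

Sum P(warning light|·) weighted by the priors over both values of low oil pressure:
  P(warning light | ¬overheating coolant loop) = 0.02·0.79 + 0.67·0.21
        = 0.015800 + 0.140700 = 0.156500
The terms with low oil pressure present sum to 0.140700, so
  P(low oil pressure | warning light, ¬overheating coolant loop) = 0.140700 / 0.156500 ≈ 0.8990

P(low oil pressure | warning light, ¬overheating coolant loop) ≈ 0.8990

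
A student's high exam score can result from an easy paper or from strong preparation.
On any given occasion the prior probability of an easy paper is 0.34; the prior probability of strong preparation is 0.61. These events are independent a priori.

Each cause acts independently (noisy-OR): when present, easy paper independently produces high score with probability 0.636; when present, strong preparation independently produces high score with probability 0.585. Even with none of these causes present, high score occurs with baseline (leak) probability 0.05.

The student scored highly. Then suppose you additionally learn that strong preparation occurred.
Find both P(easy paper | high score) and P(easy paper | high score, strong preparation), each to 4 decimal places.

Under noisy-OR, P(high score | causes) = 1 − (1−0.05)·∏(1−qᵢ) over the active causes.
Weight on easy paper=true, given the evidence: 0.086747 + 0.177637 = 0.264384
Denominator P(high score): 0.05·0.66·0.39 + 0.60575·0.66·0.61 + 0.6542·0.34·0.39 + 0.856493·0.34·0.61 = 0.521129
P(easy paper | high score) = 0.264384/0.521129 ≈ 0.5073

With the extra evidence:
Sum P(high score|·) weighted by the priors over both values of easy paper:
  P(high score | strong preparation) = 0.60575×0.66 + 0.856493×0.34
        = 0.399795 + 0.291208 = 0.691003
Keeping only the easy paper-present terms gives 0.291208, so
  P(easy paper | high score, strong preparation) = 0.291208 / 0.691003 ≈ 0.4214
This is intercausal reasoning (explaining away): once strong preparation accounts for the high score, easy paper becomes less likely.

P(easy paper | high score) ≈ 0.5073; P(easy paper | high score, strong preparation) ≈ 0.4214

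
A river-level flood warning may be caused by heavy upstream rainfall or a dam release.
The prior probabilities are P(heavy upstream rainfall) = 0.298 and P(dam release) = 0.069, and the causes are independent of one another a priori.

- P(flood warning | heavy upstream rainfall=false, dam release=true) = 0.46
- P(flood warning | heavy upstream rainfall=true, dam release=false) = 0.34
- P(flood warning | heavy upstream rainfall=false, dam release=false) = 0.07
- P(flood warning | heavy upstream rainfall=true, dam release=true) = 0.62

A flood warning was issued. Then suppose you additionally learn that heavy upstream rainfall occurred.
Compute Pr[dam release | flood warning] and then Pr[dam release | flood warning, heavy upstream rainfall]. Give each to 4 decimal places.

Pr[dam release | flood warning] ≈ 0.2000; Pr[dam release | flood warning, heavy upstream rainfall] ≈ 0.1191

For the numerator, keep only dam release=true terms: 0.022281 + 0.012748 = 0.035029
Denominator P(flood warning): 0.07*0.702*0.931 + 0.46*0.702*0.069 + 0.34*0.298*0.931 + 0.62*0.298*0.069 = 0.175107
P(dam release | flood warning) = 0.035029/0.175107 ≈ 0.2000

Now condition on the additional information:
For the numerator, keep only dam release=true terms: 0.62*0.069 = 0.042780
The normalizing constant is 0.34*0.931 + 0.62*0.069 = 0.359320
Posterior = 0.042780 / 0.359320 ≈ 0.1191
— heavy upstream rainfall explains away the evidence for dam release.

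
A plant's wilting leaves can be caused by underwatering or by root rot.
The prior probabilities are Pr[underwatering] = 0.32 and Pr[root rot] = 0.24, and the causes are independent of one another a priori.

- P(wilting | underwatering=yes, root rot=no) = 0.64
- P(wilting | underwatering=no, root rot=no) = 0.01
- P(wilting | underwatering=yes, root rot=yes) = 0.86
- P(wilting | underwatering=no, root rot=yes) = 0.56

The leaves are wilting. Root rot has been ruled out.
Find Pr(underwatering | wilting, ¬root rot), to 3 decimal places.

Pr(underwatering | wilting, ¬root rot) ≈ 0.968

By total probability over both values of underwatering:
  P(wilting | ¬root rot) = 0.01·0.68 + 0.64·0.32
        = 0.006800 + 0.204800 = 0.211600
The terms with underwatering present sum to 0.204800, so
  P(underwatering | wilting, ¬root rot) = 0.204800 / 0.211600 ≈ 0.968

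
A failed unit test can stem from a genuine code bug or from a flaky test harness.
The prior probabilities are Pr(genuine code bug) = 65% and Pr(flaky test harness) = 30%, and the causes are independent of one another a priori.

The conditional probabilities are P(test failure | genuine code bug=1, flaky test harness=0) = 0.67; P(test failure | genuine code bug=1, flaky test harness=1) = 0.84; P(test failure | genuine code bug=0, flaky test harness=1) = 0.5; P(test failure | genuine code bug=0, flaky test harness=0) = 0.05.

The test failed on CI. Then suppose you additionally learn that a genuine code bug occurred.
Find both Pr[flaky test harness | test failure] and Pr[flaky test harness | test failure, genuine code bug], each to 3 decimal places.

Weight on flaky test harness=true, given the evidence: 0.052500 + 0.163800 = 0.216300
The normalizing constant is 0.05·0.35·0.7 + 0.5·0.35·0.3 + 0.67·0.65·0.7 + 0.84·0.65·0.3 = 0.533400
P(flaky test harness | test failure) = 0.216300/0.533400 ≈ 0.406

With the extra evidence:
P(test failure | genuine code bug) = 0.67*0.7 + 0.84*0.3 = 0.469000 + 0.252000 = 0.721000
Restricting to configurations with flaky test harness present: 0.84*0.3 = 0.252000.
P(flaky test harness | test failure, genuine code bug) = 0.252000 / 0.721000 ≈ 0.350

Pr[flaky test harness | test failure] ≈ 0.406; Pr[flaky test harness | test failure, genuine code bug] ≈ 0.350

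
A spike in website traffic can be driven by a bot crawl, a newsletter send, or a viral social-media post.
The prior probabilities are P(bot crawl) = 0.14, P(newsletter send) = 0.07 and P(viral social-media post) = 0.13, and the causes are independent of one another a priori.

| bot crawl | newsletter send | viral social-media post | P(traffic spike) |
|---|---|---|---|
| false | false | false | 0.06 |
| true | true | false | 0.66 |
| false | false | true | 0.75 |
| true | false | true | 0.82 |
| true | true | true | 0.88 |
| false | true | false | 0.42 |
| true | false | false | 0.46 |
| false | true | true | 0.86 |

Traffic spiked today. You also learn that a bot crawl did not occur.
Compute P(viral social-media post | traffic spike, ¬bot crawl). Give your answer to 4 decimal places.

P(traffic spike | ¬bot crawl) = 0.06·0.93·0.87 + 0.75·0.93·0.13 + 0.42·0.07·0.87 + 0.86·0.07·0.13 = 0.048546 + 0.090675 + 0.025578 + 0.007826 = 0.172625
Restricting to configurations with viral social-media post present: 0.090675 + 0.007826 = 0.098501.
So P(viral social-media post | traffic spike, ¬bot crawl) = 0.098501/0.172625 ≈ 0.5706.

P(viral social-media post | traffic spike, ¬bot crawl) ≈ 0.5706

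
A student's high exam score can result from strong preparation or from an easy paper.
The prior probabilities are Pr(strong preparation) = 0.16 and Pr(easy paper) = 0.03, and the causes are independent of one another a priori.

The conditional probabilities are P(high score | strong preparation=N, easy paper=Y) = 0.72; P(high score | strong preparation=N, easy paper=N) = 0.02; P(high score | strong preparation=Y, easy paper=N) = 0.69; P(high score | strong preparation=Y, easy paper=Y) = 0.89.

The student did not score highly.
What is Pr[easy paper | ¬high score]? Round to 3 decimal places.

P(¬high score) = 0.98×0.84×0.97 + 0.28×0.84×0.03 + 0.31×0.16×0.97 + 0.11×0.16×0.03 = 0.798504 + 0.007056 + 0.048112 + 0.000528 = 0.854200
The easy paper-present share is 0.007056 + 0.000528 = 0.007584.
Hence the posterior is 0.007584/0.854200 ≈ 0.009.

Pr[easy paper | ¬high score] ≈ 0.009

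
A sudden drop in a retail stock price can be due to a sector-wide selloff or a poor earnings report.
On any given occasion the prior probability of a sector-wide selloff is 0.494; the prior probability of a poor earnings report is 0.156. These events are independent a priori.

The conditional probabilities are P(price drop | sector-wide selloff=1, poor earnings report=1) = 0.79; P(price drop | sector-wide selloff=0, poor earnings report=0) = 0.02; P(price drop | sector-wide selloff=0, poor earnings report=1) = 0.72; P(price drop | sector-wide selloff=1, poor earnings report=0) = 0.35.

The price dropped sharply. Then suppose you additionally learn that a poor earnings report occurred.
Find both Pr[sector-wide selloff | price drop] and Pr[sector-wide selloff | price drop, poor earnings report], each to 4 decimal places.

Pr[sector-wide selloff | price drop] ≈ 0.7598; Pr[sector-wide selloff | price drop, poor earnings report] ≈ 0.5172

P(price drop) = 0.02*0.506*0.844 + 0.72*0.506*0.156 + 0.35*0.494*0.844 + 0.79*0.494*0.156 = 0.008541 + 0.056834 + 0.145928 + 0.060881 = 0.272184
The sector-wide selloff-present share is 0.145928 + 0.060881 = 0.206809.
P(sector-wide selloff | price drop) = 0.206809 / 0.272184 ≈ 0.7598

Now also conditioning on poor earnings report=true:
Numerator (weight on configurations with sector-wide selloff): 0.79*0.494 = 0.390260
Normalizer over all consistent configurations: 0.72*0.506 + 0.79*0.494 = 0.754580
Posterior = 0.390260 / 0.754580 ≈ 0.5172
— poor earnings report explains away the evidence for sector-wide selloff.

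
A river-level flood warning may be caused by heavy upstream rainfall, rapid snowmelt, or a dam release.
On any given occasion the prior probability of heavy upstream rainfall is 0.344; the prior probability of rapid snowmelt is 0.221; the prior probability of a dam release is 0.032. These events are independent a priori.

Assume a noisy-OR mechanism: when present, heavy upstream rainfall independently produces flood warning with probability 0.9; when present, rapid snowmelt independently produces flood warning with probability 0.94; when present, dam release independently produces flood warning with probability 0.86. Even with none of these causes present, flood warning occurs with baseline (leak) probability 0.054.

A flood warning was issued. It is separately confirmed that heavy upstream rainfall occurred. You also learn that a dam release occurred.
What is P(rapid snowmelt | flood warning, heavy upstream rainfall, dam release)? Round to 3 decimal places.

P(rapid snowmelt | flood warning, heavy upstream rainfall, dam release) ≈ 0.223

Under noisy-OR, P(flood warning | causes) = 1 − (1−0.054)·∏(1−qᵢ) over the active causes.
Sum P(flood warning|·) weighted by the priors over both values of rapid snowmelt:
  P(flood warning | heavy upstream rainfall, dam release) = 0.986756·0.779 + 0.999205·0.221
        = 0.768683 + 0.220824 = 0.989507
Configurations with rapid snowmelt contribute 0.220824, so
  P(rapid snowmelt | flood warning, heavy upstream rainfall, dam release) = 0.220824 / 0.989507 ≈ 0.223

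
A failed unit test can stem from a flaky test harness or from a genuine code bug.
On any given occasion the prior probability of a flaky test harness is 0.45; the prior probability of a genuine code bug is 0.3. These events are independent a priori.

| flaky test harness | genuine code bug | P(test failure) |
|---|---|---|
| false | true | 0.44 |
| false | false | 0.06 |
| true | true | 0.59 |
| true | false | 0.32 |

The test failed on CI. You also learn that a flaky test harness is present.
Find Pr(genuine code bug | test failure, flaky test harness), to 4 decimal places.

Pr(genuine code bug | test failure, flaky test harness) ≈ 0.4414

P(test failure | flaky test harness) = 0.32·0.7 + 0.59·0.3 = 0.224000 + 0.177000 = 0.401000
Of this, 0.177000 comes from 0.59·0.3 (the genuine code bug=true cases).
Hence the posterior is 0.177000/0.401000 ≈ 0.4414.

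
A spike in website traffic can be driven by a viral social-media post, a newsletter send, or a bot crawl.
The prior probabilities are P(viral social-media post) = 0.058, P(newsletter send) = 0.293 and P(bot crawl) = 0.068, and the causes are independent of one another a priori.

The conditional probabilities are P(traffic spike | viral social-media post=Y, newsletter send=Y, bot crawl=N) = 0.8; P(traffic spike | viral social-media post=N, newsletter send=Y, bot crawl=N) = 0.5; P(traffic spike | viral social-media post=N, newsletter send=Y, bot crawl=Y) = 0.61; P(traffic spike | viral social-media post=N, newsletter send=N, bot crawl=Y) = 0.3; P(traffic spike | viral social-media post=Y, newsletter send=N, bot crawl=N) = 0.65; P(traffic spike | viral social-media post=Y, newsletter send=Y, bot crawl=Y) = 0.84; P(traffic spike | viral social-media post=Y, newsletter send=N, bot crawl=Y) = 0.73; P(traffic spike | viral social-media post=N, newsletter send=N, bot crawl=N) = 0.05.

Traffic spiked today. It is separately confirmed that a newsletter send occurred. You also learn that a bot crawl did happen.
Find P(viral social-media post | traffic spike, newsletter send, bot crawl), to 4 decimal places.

Enumerate both values of viral social-media post and weight by the priors:
  P(traffic spike | newsletter send, bot crawl) = 0.61×0.942 + 0.84×0.058
        = 0.574620 + 0.048720 = 0.623340
Keeping only the viral social-media post-present terms gives 0.048720, so
  P(viral social-media post | traffic spike, newsletter send, bot crawl) = 0.048720 / 0.623340 ≈ 0.0782

P(viral social-media post | traffic spike, newsletter send, bot crawl) ≈ 0.0782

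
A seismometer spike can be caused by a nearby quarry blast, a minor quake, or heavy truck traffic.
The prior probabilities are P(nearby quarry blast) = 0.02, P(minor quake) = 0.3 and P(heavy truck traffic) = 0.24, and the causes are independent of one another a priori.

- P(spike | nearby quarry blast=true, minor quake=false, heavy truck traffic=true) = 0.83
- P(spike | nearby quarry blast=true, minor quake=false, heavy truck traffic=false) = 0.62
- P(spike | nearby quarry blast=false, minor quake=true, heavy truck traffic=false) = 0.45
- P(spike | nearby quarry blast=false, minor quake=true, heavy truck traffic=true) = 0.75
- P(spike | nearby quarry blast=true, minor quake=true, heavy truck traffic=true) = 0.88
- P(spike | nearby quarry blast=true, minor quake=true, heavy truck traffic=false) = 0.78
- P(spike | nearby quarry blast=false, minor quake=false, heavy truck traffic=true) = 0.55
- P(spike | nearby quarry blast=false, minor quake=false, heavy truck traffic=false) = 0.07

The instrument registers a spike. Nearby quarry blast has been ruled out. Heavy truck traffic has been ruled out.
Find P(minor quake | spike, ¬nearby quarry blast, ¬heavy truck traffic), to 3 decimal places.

P(spike | ¬nearby quarry blast, ¬heavy truck traffic) = 0.07*0.7 + 0.45*0.3 = 0.049000 + 0.135000 = 0.184000
Restricting to configurations with minor quake present: 0.45*0.3 = 0.135000.
Hence the posterior is 0.135000/0.184000 ≈ 0.734.

P(minor quake | spike, ¬nearby quarry blast, ¬heavy truck traffic) ≈ 0.734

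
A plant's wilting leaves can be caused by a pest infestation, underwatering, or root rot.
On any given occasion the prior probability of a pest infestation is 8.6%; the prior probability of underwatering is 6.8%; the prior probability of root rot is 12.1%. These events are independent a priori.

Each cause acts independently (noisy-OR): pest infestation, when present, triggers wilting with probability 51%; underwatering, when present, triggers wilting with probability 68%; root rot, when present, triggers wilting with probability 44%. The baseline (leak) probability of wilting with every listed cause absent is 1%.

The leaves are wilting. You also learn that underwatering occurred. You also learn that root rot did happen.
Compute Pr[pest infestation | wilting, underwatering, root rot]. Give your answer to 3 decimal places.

Under noisy-OR, P(wilting | causes) = 1 − (1−0.01)·∏(1−qᵢ) over the active causes.
Numerator (weight on configurations with pest infestation): 0.91307·0.086 = 0.078524
Normalizer over all consistent configurations: 0.822592·0.914 + 0.91307·0.086 = 0.830373
P(pest infestation | wilting, underwatering, root rot) = 0.078524/0.830373 ≈ 0.095

Pr[pest infestation | wilting, underwatering, root rot] ≈ 0.095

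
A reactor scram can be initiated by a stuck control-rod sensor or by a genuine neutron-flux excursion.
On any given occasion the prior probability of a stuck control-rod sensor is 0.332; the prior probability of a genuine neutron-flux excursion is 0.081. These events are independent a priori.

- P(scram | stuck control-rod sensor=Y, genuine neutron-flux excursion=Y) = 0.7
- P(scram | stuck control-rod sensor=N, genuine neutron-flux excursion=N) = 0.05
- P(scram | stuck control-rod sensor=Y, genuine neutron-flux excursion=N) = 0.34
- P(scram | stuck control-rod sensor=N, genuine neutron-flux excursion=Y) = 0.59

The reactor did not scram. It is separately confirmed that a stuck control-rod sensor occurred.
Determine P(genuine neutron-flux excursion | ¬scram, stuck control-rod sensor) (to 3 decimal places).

Enumerate both values of genuine neutron-flux excursion and weight by the priors:
  P(¬scram | stuck control-rod sensor) = 0.66×0.919 + 0.3×0.081
        = 0.606540 + 0.024300 = 0.630840
Keeping only the genuine neutron-flux excursion-present terms gives 0.024300, so
  P(genuine neutron-flux excursion | ¬scram, stuck control-rod sensor) = 0.024300 / 0.630840 ≈ 0.039

P(genuine neutron-flux excursion | ¬scram, stuck control-rod sensor) ≈ 0.039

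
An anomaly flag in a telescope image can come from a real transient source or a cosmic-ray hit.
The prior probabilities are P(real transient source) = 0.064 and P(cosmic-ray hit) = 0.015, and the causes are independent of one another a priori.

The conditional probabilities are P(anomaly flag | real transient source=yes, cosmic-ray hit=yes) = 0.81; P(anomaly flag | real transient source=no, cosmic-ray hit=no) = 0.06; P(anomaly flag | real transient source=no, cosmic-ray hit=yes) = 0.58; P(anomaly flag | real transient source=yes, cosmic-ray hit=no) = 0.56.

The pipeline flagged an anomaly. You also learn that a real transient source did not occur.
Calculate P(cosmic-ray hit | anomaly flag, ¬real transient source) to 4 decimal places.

P(cosmic-ray hit | anomaly flag, ¬real transient source) ≈ 0.1283

For the numerator, keep only cosmic-ray hit=true terms: 0.58×0.015 = 0.008700
Normalizer over all consistent configurations: 0.06×0.985 + 0.58×0.015 = 0.067800
Posterior = 0.008700 / 0.067800 ≈ 0.1283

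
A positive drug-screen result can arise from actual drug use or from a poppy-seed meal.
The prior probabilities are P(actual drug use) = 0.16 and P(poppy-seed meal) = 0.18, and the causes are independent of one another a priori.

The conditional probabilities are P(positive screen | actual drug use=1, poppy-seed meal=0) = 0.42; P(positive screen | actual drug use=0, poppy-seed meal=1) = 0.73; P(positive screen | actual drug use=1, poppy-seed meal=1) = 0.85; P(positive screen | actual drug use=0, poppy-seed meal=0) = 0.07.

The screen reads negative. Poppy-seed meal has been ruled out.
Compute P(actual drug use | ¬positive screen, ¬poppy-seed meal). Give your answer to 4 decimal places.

By total probability over both values of actual drug use:
  P(¬positive screen | ¬poppy-seed meal) = 0.93×0.84 + 0.58×0.16
        = 0.781200 + 0.092800 = 0.874000
The terms with actual drug use present sum to 0.092800, so
  P(actual drug use | ¬positive screen, ¬poppy-seed meal) = 0.092800 / 0.874000 ≈ 0.1062

P(actual drug use | ¬positive screen, ¬poppy-seed meal) ≈ 0.1062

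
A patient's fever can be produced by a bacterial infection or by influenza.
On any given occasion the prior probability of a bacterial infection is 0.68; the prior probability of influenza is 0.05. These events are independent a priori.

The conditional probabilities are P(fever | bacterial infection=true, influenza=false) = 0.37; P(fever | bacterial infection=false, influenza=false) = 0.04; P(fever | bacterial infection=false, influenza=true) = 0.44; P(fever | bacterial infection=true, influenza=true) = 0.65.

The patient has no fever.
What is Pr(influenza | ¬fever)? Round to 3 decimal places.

Pr(influenza | ¬fever) ≈ 0.029

Numerator (weight on configurations with influenza): 0.008960 + 0.011900 = 0.020860
The normalizing constant is 0.96×0.32×0.95 + 0.56×0.32×0.05 + 0.63×0.68×0.95 + 0.35×0.68×0.05 = 0.719680
P(influenza | ¬fever) = 0.020860/0.719680 ≈ 0.029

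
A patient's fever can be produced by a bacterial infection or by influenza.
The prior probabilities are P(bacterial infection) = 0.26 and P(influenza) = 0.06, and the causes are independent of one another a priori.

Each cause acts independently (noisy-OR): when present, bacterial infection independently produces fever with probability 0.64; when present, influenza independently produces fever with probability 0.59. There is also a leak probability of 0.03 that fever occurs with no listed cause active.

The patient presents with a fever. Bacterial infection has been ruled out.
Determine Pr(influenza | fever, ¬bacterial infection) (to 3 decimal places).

Under noisy-OR, P(fever | causes) = 1 − (1−0.03)·∏(1−qᵢ) over the active causes.
Sum P(fever|·) weighted by the priors over both values of influenza:
  P(fever | ¬bacterial infection) = 0.03×0.94 + 0.6023×0.06
        = 0.028200 + 0.036138 = 0.064338
Keeping only the influenza-present terms gives 0.036138, so
  P(influenza | fever, ¬bacterial infection) = 0.036138 / 0.064338 ≈ 0.562

Pr(influenza | fever, ¬bacterial infection) ≈ 0.562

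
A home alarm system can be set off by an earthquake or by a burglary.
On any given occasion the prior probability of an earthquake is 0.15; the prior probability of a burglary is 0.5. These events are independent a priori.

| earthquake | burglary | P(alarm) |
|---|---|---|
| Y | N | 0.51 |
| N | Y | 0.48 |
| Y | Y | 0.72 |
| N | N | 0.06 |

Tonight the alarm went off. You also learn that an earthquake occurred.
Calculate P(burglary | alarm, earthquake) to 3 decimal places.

P(burglary | alarm, earthquake) ≈ 0.585

P(alarm | earthquake) = 0.51×0.5 + 0.72×0.5 = 0.255000 + 0.360000 = 0.615000
The burglary-present share is 0.72×0.5 = 0.360000.
P(burglary | alarm, earthquake) = 0.360000 / 0.615000 ≈ 0.585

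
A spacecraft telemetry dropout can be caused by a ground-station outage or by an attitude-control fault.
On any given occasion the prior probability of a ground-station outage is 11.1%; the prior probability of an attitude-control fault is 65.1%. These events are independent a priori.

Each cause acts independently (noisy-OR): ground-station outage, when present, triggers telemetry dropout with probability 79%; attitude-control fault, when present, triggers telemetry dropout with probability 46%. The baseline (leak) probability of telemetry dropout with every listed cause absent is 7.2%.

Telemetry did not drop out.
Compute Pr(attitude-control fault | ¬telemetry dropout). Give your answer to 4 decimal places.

Under noisy-OR, P(telemetry dropout | causes) = 1 − (1−0.072)·∏(1−qᵢ) over the active causes.
For the numerator, keep only attitude-control fault=true terms: 0.290018 + 0.007604 = 0.297622
Normalizer over all consistent configurations: 0.928*0.889*0.349 + 0.50112*0.889*0.651 + 0.19488*0.111*0.349 + 0.105235*0.111*0.651 = 0.593093
P(attitude-control fault | ¬telemetry dropout) = 0.297622/0.593093 ≈ 0.5018

Pr(attitude-control fault | ¬telemetry dropout) ≈ 0.5018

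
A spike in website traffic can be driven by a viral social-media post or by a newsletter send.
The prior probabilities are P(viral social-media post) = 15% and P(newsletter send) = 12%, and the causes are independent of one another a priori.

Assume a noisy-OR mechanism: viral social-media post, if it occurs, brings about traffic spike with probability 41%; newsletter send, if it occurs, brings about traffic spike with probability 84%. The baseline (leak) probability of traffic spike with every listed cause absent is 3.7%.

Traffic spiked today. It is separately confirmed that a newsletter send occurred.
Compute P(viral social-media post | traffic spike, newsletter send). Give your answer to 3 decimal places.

P(viral social-media post | traffic spike, newsletter send) ≈ 0.159

Under noisy-OR, P(traffic spike | causes) = 1 − (1−0.037)·∏(1−qᵢ) over the active causes.
P(traffic spike | newsletter send) = 0.84592×0.85 + 0.909093×0.15 = 0.719032 + 0.136364 = 0.855396
Restricting to configurations with viral social-media post present: 0.909093×0.15 = 0.136364.
P(viral social-media post | traffic spike, newsletter send) = 0.136364 / 0.855396 ≈ 0.159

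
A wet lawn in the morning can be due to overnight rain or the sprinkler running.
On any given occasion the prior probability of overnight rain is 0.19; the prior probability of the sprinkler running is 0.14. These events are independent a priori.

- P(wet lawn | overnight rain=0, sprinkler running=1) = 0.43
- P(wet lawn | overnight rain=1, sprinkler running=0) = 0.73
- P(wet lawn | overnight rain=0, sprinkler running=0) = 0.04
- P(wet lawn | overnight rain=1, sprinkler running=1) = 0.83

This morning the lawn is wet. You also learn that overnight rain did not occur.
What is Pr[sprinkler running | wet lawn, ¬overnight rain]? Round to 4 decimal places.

By total probability over both values of sprinkler running:
  P(wet lawn | ¬overnight rain) = 0.04·0.86 + 0.43·0.14
        = 0.034400 + 0.060200 = 0.094600
Keeping only the sprinkler running-present terms gives 0.060200, so
  P(sprinkler running | wet lawn, ¬overnight rain) = 0.060200 / 0.094600 ≈ 0.6364

Pr[sprinkler running | wet lawn, ¬overnight rain] ≈ 0.6364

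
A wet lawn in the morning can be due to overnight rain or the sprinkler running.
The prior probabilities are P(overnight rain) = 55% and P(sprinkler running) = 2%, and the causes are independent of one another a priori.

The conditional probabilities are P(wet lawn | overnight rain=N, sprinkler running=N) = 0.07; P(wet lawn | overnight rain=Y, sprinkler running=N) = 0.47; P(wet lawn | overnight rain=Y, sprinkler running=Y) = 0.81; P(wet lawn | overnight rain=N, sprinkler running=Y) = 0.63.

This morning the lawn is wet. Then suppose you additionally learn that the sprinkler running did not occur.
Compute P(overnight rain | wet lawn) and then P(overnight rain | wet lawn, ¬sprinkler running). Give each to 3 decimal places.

P(overnight rain | wet lawn) ≈ 0.878; P(overnight rain | wet lawn, ¬sprinkler running) ≈ 0.891

Enumerate the 4 (overnight rain, sprinkler running) configurations and weight by the priors:
  P(wet lawn) = 0.07×0.45×0.98 + 0.63×0.45×0.02 + 0.47×0.55×0.98 + 0.81×0.55×0.02
        = 0.030870 + 0.005670 + 0.253330 + 0.008910 = 0.298780
Configurations with overnight rain contribute 0.262240, so
  P(overnight rain | wet lawn) = 0.262240 / 0.298780 ≈ 0.878

With the extra evidence:
For the numerator, keep only overnight rain=true terms: 0.47·0.55 = 0.258500
The normalizing constant is 0.07·0.45 + 0.47·0.55 = 0.290000
P(overnight rain | wet lawn, ¬sprinkler running) = 0.258500/0.290000 ≈ 0.891
With sprinkler running excluded, overnight rain must carry more of the explanatory weight for the wet lawn.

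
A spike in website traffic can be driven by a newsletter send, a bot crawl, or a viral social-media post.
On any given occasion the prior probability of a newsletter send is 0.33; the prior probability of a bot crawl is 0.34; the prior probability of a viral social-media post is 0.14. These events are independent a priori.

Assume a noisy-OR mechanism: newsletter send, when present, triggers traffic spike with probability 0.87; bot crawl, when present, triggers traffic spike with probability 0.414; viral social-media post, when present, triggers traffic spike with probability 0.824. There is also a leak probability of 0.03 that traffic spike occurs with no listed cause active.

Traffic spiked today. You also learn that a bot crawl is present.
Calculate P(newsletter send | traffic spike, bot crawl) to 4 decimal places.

Under noisy-OR, P(traffic spike | causes) = 1 − (1−0.03)·∏(1−qᵢ) over the active causes.
Numerator (weight on configurations with newsletter send): 0.262829 + 0.045599 = 0.308428
Normalizer over all consistent configurations: 0.43158·0.67·0.86 + 0.899958·0.67·0.14 + 0.926105·0.33·0.86 + 0.986995·0.33·0.14 = 0.641520
P(newsletter send | traffic spike, bot crawl) = 0.308428/0.641520 ≈ 0.4808

P(newsletter send | traffic spike, bot crawl) ≈ 0.4808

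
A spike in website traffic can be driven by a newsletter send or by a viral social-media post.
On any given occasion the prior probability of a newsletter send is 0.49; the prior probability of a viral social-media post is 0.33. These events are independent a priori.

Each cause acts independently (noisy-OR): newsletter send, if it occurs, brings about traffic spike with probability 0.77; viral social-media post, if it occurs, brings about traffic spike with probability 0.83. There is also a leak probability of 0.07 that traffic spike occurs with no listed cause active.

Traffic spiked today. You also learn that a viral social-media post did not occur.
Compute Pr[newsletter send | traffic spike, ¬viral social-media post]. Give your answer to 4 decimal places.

Pr[newsletter send | traffic spike, ¬viral social-media post] ≈ 0.9152

Under noisy-OR, P(traffic spike | causes) = 1 − (1−0.07)·∏(1−qᵢ) over the active causes.
Numerator (weight on configurations with newsletter send): 0.7861*0.49 = 0.385189
Denominator P(traffic spike | ¬viral social-media post): 0.07*0.51 + 0.7861*0.49 = 0.420889
Posterior = 0.385189 / 0.420889 ≈ 0.9152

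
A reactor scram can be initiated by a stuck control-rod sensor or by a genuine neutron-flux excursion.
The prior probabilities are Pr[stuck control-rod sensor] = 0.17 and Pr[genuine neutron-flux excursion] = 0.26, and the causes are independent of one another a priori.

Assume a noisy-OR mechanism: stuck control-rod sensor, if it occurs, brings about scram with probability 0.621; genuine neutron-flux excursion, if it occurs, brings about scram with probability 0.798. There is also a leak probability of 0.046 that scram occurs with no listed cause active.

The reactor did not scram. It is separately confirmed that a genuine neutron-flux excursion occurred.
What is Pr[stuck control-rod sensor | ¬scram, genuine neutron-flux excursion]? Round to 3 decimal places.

Pr[stuck control-rod sensor | ¬scram, genuine neutron-flux excursion] ≈ 0.072

Under noisy-OR, P(scram | causes) = 1 − (1−0.046)·∏(1−qᵢ) over the active causes.
P(¬scram | genuine neutron-flux excursion) = 0.192708·0.83 + 0.073036·0.17 = 0.159948 + 0.012416 = 0.172364
The stuck control-rod sensor-present share is 0.073036·0.17 = 0.012416.
So P(stuck control-rod sensor | ¬scram, genuine neutron-flux excursion) = 0.012416/0.172364 ≈ 0.072.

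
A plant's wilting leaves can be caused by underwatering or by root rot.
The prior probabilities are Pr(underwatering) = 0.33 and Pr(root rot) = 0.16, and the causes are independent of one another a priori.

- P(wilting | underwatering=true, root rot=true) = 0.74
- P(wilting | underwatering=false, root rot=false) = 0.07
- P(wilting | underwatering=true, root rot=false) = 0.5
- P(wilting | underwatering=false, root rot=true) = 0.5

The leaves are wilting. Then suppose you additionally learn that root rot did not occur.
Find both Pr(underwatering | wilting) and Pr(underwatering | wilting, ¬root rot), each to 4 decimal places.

P(wilting) = 0.07*0.67*0.84 + 0.5*0.67*0.16 + 0.5*0.33*0.84 + 0.74*0.33*0.16 = 0.039396 + 0.053600 + 0.138600 + 0.039072 = 0.270668
Of this, 0.177672 comes from 0.138600 + 0.039072 (the underwatering=true cases).
P(underwatering | wilting) = 0.177672 / 0.270668 ≈ 0.6564

With the extra evidence:
Numerator (weight on configurations with underwatering): 0.5×0.33 = 0.165000
Normalizer over all consistent configurations: 0.07×0.67 + 0.5×0.33 = 0.211900
Posterior = 0.165000 / 0.211900 ≈ 0.7787

Pr(underwatering | wilting) ≈ 0.6564; Pr(underwatering | wilting, ¬root rot) ≈ 0.7787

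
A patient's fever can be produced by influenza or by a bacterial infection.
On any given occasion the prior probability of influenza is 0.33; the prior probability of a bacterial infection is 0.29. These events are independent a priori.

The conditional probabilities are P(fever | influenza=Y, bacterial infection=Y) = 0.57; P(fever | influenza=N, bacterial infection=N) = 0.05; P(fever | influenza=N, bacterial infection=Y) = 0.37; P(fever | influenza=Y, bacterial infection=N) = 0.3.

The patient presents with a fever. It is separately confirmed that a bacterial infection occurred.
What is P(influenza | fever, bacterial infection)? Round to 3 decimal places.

P(influenza | fever, bacterial infection) ≈ 0.431

For the numerator, keep only influenza=true terms: 0.57×0.33 = 0.188100
The normalizing constant is 0.37×0.67 + 0.57×0.33 = 0.436000
P(influenza | fever, bacterial infection) = 0.188100/0.436000 ≈ 0.431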